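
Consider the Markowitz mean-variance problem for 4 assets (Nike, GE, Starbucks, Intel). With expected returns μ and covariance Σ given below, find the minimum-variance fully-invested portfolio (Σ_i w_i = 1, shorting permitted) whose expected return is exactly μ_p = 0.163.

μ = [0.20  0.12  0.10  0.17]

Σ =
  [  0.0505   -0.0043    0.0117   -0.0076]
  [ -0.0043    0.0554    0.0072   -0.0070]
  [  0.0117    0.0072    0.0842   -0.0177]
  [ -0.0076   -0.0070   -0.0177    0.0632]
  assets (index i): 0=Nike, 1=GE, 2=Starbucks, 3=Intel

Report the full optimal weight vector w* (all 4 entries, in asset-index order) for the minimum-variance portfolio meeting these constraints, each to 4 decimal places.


0.3651  0.2312  0.0914  0.3123

x=Σ⁻¹μ = [4.5246  2.8593  1.1272  3.8663]
y=Σ⁻¹𝟙 = [22.4782  21.2963  12.0305  24.2539]
a=μᵀx=2.018027  b=𝟙ᵀx=12.377400  c=𝟙ᵀy=80.058842  D=ac−b²=8.360893
λ₁=(c·0.163−b)/D = (80.058842·0.163−12.377400)/8.360893 = 0.080397
λ₂=(a−b·0.163)/D = (2.018027−12.377400·0.163)/8.360893 = 0.000061
w* = 0.080397·x + 0.000061·y:
  w_0 = 0.080397·4.5246 + 0.000061·22.4782 = 0.3651  (Nike)
  w_1 = 0.080397·2.8593 + 0.000061·21.2963 = 0.2312  (GE)
  w_2 = 0.080397·1.1272 + 0.000061·12.0305 = 0.0914  (Starbucks)
  w_3 = 0.080397·3.8663 + 0.000061·24.2539 = 0.3123  (Intel)
Σw_i=1.0000  μᵀw=0.1630
σ²=wᵀΣw=λ₁·μ_p+λ₂ = 0.080397·0.163 + 0.000061 = 0.013166 ≈ 0.0132


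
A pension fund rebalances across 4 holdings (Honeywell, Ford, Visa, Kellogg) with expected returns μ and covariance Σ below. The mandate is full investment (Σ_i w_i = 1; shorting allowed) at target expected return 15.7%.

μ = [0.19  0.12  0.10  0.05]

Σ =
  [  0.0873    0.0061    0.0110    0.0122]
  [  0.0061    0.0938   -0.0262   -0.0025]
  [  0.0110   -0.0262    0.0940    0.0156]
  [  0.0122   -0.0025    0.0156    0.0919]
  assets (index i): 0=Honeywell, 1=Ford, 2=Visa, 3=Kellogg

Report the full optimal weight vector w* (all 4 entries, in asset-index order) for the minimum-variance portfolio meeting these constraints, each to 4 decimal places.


g=Σ⁻¹μ = [1.8977  1.5058  1.2412  0.1224]
h=Σ⁻¹𝟙 = [7.8146  13.7812  12.2131  8.1457]
a=μᵀg=0.671499  b=𝟙ᵀg=4.767116  c=𝟙ᵀh=41.954650  D=ac−b²=5.447115
λ₁=(c·0.157−b)/D = (41.954650·0.157−4.767116)/5.447115 = 0.334078
λ₂=(a−b·0.157)/D = (0.671499−4.767116·0.157)/5.447115 = -0.014125
w* = 0.334078·g + -0.014125·h:
  w_0 = 0.334078·1.8977 + -0.014125·7.8146 = 0.5236  (Honeywell)
  w_1 = 0.334078·1.5058 + -0.014125·13.7812 = 0.3084  (Ford)
  w_2 = 0.334078·1.2412 + -0.014125·12.2131 = 0.2421  (Visa)
  w_3 = 0.334078·0.1224 + -0.014125·8.1457 = -0.0742  (Kellogg)
Σw_i=1.0000  μᵀw=0.1570
σ²=wᵀΣw=λ₁·μ_p+λ₂ = 0.334078·0.157 + -0.014125 = 0.038326 ≈ 0.0383

0.5236  0.3084  0.2421  -0.0742


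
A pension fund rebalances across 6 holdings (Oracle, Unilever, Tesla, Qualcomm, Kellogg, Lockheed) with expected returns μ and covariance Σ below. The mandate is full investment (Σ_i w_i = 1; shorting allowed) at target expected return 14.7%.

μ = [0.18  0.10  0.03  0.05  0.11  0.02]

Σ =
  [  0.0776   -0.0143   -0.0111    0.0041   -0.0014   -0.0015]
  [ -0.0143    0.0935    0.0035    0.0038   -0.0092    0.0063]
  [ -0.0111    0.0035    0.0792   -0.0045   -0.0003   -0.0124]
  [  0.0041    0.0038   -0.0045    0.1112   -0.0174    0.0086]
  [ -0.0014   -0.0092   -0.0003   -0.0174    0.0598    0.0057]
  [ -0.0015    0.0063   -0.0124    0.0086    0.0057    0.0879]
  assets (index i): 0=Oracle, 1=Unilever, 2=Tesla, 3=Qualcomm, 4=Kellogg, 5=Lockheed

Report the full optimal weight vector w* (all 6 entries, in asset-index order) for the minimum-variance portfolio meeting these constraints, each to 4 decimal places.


0.4688  0.2531  -0.0020  0.0467  0.3374  -0.1040

x=Σ⁻¹μ = [2.7392  1.6621  0.7435  0.6881  2.3595  0.0397]
y=Σ⁻¹𝟙 = [17.8433  13.7483  16.8906  11.1030  21.5609  10.5940]
a=μᵀx=0.976316  b=𝟙ᵀx=8.232074  c=𝟙ᵀy=91.740162  D=ac−b²=21.800316
λ₁=(c·0.147−b)/D = (91.740162·0.147−8.232074)/21.800316 = 0.240993
λ₂=(a−b·0.147)/D = (0.976316−8.232074·0.147)/21.800316 = -0.010725
w* = 0.240993·x + -0.010725·y:
  w_0 = 0.240993·2.7392 + -0.010725·17.8433 = 0.4688  (Oracle)
  w_1 = 0.240993·1.6621 + -0.010725·13.7483 = 0.2531  (Unilever)
  w_2 = 0.240993·0.7435 + -0.010725·16.8906 = -0.0020  (Tesla)
  w_3 = 0.240993·0.6881 + -0.010725·11.1030 = 0.0467  (Qualcomm)
  w_4 = 0.240993·2.3595 + -0.010725·21.5609 = 0.3374  (Kellogg)
  w_5 = 0.240993·0.0397 + -0.010725·10.5940 = -0.1040  (Lockheed)
Σw_i=1.0000  μᵀw=0.1470
σ²=wᵀΣw=λ₁·μ_p+λ₂ = 0.240993·0.147 + -0.010725 = 0.024701 ≈ 0.0247


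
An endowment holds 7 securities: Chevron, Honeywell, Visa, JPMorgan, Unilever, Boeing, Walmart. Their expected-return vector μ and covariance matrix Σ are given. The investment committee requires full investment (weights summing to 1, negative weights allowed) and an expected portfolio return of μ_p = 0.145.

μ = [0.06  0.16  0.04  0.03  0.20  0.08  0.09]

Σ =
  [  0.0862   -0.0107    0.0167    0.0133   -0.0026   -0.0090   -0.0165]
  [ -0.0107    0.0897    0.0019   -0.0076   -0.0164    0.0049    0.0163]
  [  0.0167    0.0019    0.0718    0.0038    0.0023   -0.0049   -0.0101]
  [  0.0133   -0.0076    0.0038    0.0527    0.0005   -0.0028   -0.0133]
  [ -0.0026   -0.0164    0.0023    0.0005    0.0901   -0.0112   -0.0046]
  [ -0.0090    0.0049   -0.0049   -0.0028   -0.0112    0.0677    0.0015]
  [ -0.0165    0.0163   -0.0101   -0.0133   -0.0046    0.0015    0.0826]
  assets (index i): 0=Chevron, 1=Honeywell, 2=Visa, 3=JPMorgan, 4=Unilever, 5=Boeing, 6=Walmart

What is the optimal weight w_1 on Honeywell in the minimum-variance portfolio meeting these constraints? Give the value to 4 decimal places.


p=Σ⁻¹μ = [1.2634  2.2229  0.3513  0.9180  2.9217  1.7083  1.2258]
q=Σ⁻¹𝟙 = [13.3799  13.0825  12.6320  21.9739  16.7958  19.8090  17.8560]
a=μᵀp=1.304385  b=𝟙ᵀp=10.611403  c=𝟙ᵀq=115.529068  D=ac−b²=38.092453
λ₁=(c·0.145−b)/D = (115.529068·0.145−10.611403)/38.092453 = 0.161195
λ₂=(a−b·0.145)/D = (1.304385−10.611403·0.145)/38.092453 = -0.006150
w* = 0.161195·p + -0.006150·q:
  w_0 = 0.161195·1.2634 + -0.006150·13.3799 = 0.1214  (Chevron)
  w_1 = 0.161195·2.2229 + -0.006150·13.0825 = 0.2779  (Honeywell)
  w_2 = 0.161195·0.3513 + -0.006150·12.6320 = -0.0211  (Visa)
  w_3 = 0.161195·0.9180 + -0.006150·21.9739 = 0.0128  (JPMorgan)
  w_4 = 0.161195·2.9217 + -0.006150·16.7958 = 0.3677  (Unilever)
  w_5 = 0.161195·1.7083 + -0.006150·19.8090 = 0.1536  (Boeing)
  w_6 = 0.161195·1.2258 + -0.006150·17.8560 = 0.0878  (Walmart)
Σw_i=1.0000  μᵀw=0.1450
σ²=wᵀΣw=λ₁·μ_p+λ₂ = 0.161195·0.145 + -0.006150 = 0.017223 ≈ 0.0172

0.2779


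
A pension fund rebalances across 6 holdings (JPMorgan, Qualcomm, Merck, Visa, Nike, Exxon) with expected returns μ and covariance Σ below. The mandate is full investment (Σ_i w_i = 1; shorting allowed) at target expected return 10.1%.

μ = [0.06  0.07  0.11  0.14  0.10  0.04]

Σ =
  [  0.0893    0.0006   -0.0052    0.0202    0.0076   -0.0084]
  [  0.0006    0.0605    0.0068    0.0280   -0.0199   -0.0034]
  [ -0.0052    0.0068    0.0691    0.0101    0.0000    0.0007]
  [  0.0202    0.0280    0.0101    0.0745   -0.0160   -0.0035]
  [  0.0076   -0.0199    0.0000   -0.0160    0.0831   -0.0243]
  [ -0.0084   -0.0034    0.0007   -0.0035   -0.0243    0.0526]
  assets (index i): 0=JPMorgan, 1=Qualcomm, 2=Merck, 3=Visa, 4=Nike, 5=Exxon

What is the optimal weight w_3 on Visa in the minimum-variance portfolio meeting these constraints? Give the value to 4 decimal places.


0.3039

g=Σ⁻¹μ = [0.3125  1.0718  1.2198  1.8396  2.3979  2.0936]
h=Σ⁻¹𝟙 = [10.7958  22.7292  11.4858  8.2044  28.5313  35.7785]
a=μᵀg=0.809028  b=𝟙ᵀg=8.935114  c=𝟙ᵀh=117.524970  D=ac−b²=15.244749
λ₁=(c·0.101−b)/D = (117.524970·0.101−8.935114)/15.244749 = 0.192519
λ₂=(a−b·0.101)/D = (0.809028−8.935114·0.101)/15.244749 = -0.006128
w* = 0.192519·g + -0.006128·h:
  w_0 = 0.192519·0.3125 + -0.006128·10.7958 = -0.0060  (JPMorgan)
  w_1 = 0.192519·1.0718 + -0.006128·22.7292 = 0.0671  (Qualcomm)
  w_2 = 0.192519·1.2198 + -0.006128·11.4858 = 0.1645  (Merck)
  w_3 = 0.192519·1.8396 + -0.006128·8.2044 = 0.3039  (Visa)
  w_4 = 0.192519·2.3979 + -0.006128·28.5313 = 0.2868  (Nike)
  w_5 = 0.192519·2.0936 + -0.006128·35.7785 = 0.1838  (Exxon)
Σw_i=1.0000  μᵀw=0.1010
σ²=wᵀΣw=λ₁·μ_p+λ₂ = 0.192519·0.101 + -0.006128 = 0.013317 ≈ 0.0133


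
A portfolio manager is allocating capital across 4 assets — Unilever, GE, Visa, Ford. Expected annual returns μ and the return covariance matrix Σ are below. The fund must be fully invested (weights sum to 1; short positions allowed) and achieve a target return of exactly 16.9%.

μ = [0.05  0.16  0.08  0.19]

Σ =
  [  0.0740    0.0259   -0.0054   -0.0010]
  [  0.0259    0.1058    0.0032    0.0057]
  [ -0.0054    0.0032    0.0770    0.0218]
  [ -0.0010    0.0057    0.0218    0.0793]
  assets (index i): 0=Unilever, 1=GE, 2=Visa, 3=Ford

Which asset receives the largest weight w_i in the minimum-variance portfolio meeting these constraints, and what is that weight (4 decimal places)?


Ford (0.5691)

p=Σ⁻¹μ = [0.2728  1.3155  0.3805  2.2003]
q=Σ⁻¹𝟙 = [12.4967  5.5567  10.9858  9.3485]
a=μᵀp=0.672600  b=𝟙ᵀp=4.168972  c=𝟙ᵀq=38.387582  D=ac−b²=8.439157
λ₁=(c·0.169−b)/D = (38.387582·0.169−4.168972)/8.439157 = 0.274735
λ₂=(a−b·0.169)/D = (0.672600−4.168972·0.169)/8.439157 = -0.003787
w* = 0.274735·p + -0.003787·q:
  w_0 = 0.274735·0.2728 + -0.003787·12.4967 = 0.0276  (Unilever)
  w_1 = 0.274735·1.3155 + -0.003787·5.5567 = 0.3404  (GE)
  w_2 = 0.274735·0.3805 + -0.003787·10.9858 = 0.0629  (Visa)
  w_3 = 0.274735·2.2003 + -0.003787·9.3485 = 0.5691  (Ford)
Σw_i=1.0000  μᵀw=0.1690
σ²=wᵀΣw=λ₁·μ_p+λ₂ = 0.274735·0.169 + -0.003787 = 0.042643 ≈ 0.0426


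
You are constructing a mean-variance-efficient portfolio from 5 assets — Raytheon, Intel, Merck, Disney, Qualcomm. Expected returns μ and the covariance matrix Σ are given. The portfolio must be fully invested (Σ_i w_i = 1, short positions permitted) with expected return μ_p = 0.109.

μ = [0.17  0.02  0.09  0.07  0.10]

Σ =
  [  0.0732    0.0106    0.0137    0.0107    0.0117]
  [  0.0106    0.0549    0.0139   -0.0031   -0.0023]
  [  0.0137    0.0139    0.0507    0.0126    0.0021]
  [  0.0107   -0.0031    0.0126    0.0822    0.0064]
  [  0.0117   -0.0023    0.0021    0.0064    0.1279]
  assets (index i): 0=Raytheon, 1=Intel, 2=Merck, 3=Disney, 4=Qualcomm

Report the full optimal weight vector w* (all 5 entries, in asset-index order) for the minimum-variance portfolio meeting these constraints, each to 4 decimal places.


u=Σ⁻¹μ = [1.9977  -0.2825  1.2019  0.3533  0.5566]
v=Σ⁻¹𝟙 = [6.9398  14.8906  11.1008  9.5935  6.7892]
a=μᵀu=0.522533  b=𝟙ᵀu=3.827119  c=𝟙ᵀv=49.313884  D=ac−b²=11.121281
λ₁=(c·0.109−b)/D = (49.313884·0.109−3.827119)/11.121281 = 0.139201
λ₂=(a−b·0.109)/D = (0.522533−3.827119·0.109)/11.121281 = 0.009475
w* = 0.139201·u + 0.009475·v:
  w_0 = 0.139201·1.9977 + 0.009475·6.9398 = 0.3438  (Raytheon)
  w_1 = 0.139201·-0.2825 + 0.009475·14.8906 = 0.1018  (Intel)
  w_2 = 0.139201·1.2019 + 0.009475·11.1008 = 0.2725  (Merck)
  w_3 = 0.139201·0.3533 + 0.009475·9.5935 = 0.1401  (Disney)
  w_4 = 0.139201·0.5566 + 0.009475·6.7892 = 0.1418  (Qualcomm)
Σw_i=1.0000  μᵀw=0.1090
σ²=wᵀΣw=λ₁·μ_p+λ₂ = 0.139201·0.109 + 0.009475 = 0.024648 ≈ 0.0246

0.3438  0.1018  0.2725  0.1401  0.1418


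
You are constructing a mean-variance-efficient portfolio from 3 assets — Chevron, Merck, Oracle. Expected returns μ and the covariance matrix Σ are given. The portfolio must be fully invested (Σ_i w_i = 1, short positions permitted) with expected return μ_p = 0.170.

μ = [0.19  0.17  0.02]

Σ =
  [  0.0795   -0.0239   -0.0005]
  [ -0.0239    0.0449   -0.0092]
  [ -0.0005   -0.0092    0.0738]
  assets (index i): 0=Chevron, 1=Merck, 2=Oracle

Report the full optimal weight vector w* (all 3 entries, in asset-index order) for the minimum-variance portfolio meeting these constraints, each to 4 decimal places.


g=Σ⁻¹μ = [4.2880  6.2908  1.0843]
h=Σ⁻¹𝟙 = [24.4484  39.0944  18.5893]
a=μᵀg=1.905835  b=𝟙ᵀg=11.663044  c=𝟙ᵀh=82.132208  D=ac−b²=20.503878
λ₁=(c·0.170−b)/D = (82.132208·0.170−11.663044)/20.503878 = 0.112146
λ₂=(a−b·0.170)/D = (1.905835−11.663044·0.170)/20.503878 = -0.003750
w* = 0.112146·g + -0.003750·h:
  w_0 = 0.112146·4.2880 + -0.003750·24.4484 = 0.3892  (Chevron)
  w_1 = 0.112146·6.2908 + -0.003750·39.0944 = 0.5589  (Merck)
  w_2 = 0.112146·1.0843 + -0.003750·18.5893 = 0.0519  (Oracle)
Σw_i=1.0000  μᵀw=0.1700
σ²=wᵀΣw=λ₁·μ_p+λ₂ = 0.112146·0.170 + -0.003750 = 0.015315 ≈ 0.0153

0.3892  0.5589  0.0519


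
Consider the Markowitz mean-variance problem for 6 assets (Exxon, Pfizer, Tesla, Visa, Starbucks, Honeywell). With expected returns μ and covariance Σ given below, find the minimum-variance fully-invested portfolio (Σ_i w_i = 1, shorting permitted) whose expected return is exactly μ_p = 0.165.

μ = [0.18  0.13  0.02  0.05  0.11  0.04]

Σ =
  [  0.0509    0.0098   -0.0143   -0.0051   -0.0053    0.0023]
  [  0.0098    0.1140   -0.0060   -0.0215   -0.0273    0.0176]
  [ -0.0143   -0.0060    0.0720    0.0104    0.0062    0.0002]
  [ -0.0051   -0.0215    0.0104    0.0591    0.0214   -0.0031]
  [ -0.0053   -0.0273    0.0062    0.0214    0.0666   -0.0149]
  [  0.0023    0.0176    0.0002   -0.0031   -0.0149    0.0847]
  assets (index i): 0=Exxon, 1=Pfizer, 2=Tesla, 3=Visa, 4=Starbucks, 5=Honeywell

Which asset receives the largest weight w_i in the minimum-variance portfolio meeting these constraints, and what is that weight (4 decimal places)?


Exxon (0.6074)

p=Σ⁻¹μ = [3.7837  1.4860  0.8421  0.7371  2.3586  0.5006]
q=Σ⁻¹𝟙 = [24.5541  12.8878  16.0592  14.7520  18.7604  12.2639]
a=μᵀp=1.207408  b=𝟙ᵀp=9.708143  c=𝟙ᵀq=99.277427  D=ac−b²=25.620299
λ₁=(c·0.165−b)/D = (99.277427·0.165−9.708143)/25.620299 = 0.260443
λ₂=(a−b·0.165)/D = (1.207408−9.708143·0.165)/25.620299 = -0.015395
w* = 0.260443·p + -0.015395·q:
  w_0 = 0.260443·3.7837 + -0.015395·24.5541 = 0.6074  (Exxon)
  w_1 = 0.260443·1.4860 + -0.015395·12.8878 = 0.1886  (Pfizer)
  w_2 = 0.260443·0.8421 + -0.015395·16.0592 = -0.0279  (Tesla)
  w_3 = 0.260443·0.7371 + -0.015395·14.7520 = -0.0351  (Visa)
  w_4 = 0.260443·2.3586 + -0.015395·18.7604 = 0.3255  (Starbucks)
  w_5 = 0.260443·0.5006 + -0.015395·12.2639 = -0.0584  (Honeywell)
Σw_i=1.0000  μᵀw=0.1650
σ²=wᵀΣw=λ₁·μ_p+λ₂ = 0.260443·0.165 + -0.015395 = 0.027578 ≈ 0.0276


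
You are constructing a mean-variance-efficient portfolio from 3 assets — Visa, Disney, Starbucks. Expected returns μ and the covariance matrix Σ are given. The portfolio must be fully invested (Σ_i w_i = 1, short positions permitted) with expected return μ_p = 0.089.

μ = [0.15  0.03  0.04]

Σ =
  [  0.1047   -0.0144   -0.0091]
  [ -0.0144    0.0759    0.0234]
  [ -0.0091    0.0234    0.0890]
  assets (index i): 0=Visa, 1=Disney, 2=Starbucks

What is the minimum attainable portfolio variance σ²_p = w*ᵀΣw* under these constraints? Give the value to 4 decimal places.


0.0320

x=Σ⁻¹μ = [1.5481  0.5458  0.4642]
y=Σ⁻¹𝟙 = [12.0856  12.6484  9.1461]
a=μᵀx=0.267157  b=𝟙ᵀx=2.558144  c=𝟙ᵀy=33.880186  D=ac−b²=2.507216
λ₁=(c·0.089−b)/D = (33.880186·0.089−2.558144)/2.507216 = 0.182351
λ₂=(a−b·0.089)/D = (0.267157−2.558144·0.089)/2.507216 = 0.015747
w* = 0.182351·x + 0.015747·y:
  w_0 = 0.182351·1.5481 + 0.015747·12.0856 = 0.4726  (Visa)
  w_1 = 0.182351·0.5458 + 0.015747·12.6484 = 0.2987  (Disney)
  w_2 = 0.182351·0.4642 + 0.015747·9.1461 = 0.2287  (Starbucks)
Σw_i=1.0000  μᵀw=0.0890
σ²=wᵀΣw=λ₁·μ_p+λ₂ = 0.182351·0.089 + 0.015747 = 0.031976 ≈ 0.0320


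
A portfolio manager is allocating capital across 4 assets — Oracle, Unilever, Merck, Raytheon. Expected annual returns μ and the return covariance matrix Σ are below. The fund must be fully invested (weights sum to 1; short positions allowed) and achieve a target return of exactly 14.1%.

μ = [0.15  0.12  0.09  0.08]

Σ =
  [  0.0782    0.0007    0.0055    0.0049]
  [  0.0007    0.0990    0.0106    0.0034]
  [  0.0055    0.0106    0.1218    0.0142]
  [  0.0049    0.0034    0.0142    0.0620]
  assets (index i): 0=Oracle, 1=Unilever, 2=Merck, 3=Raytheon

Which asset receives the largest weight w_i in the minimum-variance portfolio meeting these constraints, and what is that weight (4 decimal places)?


Oracle (0.6863)

x=Σ⁻¹μ = [1.8152  1.1179  0.4450  0.9836]
y=Σ⁻¹𝟙 = [11.4858  8.9847  5.3349  13.5067]
a=μᵀx=0.525166  b=𝟙ᵀx=4.361709  c=𝟙ᵀy=39.312107  D=ac−b²=1.620891
λ₁=(c·0.141−b)/D = (39.312107·0.141−4.361709)/1.620891 = 0.728795
λ₂=(a−b·0.141)/D = (0.525166−4.361709·0.141)/1.620891 = -0.055423
w* = 0.728795·x + -0.055423·y:
  w_0 = 0.728795·1.8152 + -0.055423·11.4858 = 0.6863  (Oracle)
  w_1 = 0.728795·1.1179 + -0.055423·8.9847 = 0.3167  (Unilever)
  w_2 = 0.728795·0.4450 + -0.055423·5.3349 = 0.0286  (Merck)
  w_3 = 0.728795·0.9836 + -0.055423·13.5067 = -0.0317  (Raytheon)
Σw_i=1.0000  μᵀw=0.1410
σ²=wᵀΣw=λ₁·μ_p+λ₂ = 0.728795·0.141 + -0.055423 = 0.047337 ≈ 0.0473


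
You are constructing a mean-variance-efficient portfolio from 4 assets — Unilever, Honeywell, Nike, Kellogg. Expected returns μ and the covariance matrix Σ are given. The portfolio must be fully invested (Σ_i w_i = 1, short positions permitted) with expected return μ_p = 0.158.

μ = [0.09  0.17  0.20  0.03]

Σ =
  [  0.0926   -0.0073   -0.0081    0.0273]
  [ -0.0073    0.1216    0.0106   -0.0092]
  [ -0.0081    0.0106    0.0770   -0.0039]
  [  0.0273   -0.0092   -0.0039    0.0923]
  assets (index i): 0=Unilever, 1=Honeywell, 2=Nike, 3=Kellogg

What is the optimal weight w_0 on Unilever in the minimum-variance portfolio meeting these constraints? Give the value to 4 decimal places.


0.2361

x=Σ⁻¹μ = [1.2389  1.2635  2.5636  0.1928]
y=Σ⁻¹𝟙 = [9.8812  8.3576  13.3474  9.3087]
a=μᵀx=0.844799  b=𝟙ᵀx=5.258848  c=𝟙ᵀy=40.894901  D=ac−b²=6.892479
λ₁=(c·0.158−b)/D = (40.894901·0.158−5.258848)/6.892479 = 0.174472
λ₂=(a−b·0.158)/D = (0.844799−5.258848·0.158)/6.892479 = 0.002017
w* = 0.174472·x + 0.002017·y:
  w_0 = 0.174472·1.2389 + 0.002017·9.8812 = 0.2361  (Unilever)
  w_1 = 0.174472·1.2635 + 0.002017·8.3576 = 0.2373  (Honeywell)
  w_2 = 0.174472·2.5636 + 0.002017·13.3474 = 0.4742  (Nike)
  w_3 = 0.174472·0.1928 + 0.002017·9.3087 = 0.0524  (Kellogg)
Σw_i=1.0000  μᵀw=0.1580
σ²=wᵀΣw=λ₁·μ_p+λ₂ = 0.174472·0.158 + 0.002017 = 0.029583 ≈ 0.0296


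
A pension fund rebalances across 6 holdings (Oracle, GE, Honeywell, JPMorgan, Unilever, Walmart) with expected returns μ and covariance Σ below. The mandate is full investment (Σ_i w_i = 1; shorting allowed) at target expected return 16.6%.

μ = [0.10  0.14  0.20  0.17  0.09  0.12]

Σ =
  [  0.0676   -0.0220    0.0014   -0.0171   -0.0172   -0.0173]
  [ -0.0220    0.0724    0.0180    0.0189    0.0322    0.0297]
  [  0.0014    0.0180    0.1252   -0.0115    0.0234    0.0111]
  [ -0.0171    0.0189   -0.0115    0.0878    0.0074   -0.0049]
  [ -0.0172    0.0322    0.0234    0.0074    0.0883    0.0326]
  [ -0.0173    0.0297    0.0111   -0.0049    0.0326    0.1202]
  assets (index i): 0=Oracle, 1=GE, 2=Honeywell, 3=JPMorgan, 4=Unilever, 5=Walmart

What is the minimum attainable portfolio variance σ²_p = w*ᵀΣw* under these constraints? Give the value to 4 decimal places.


g=Σ⁻¹μ = [2.7765  1.3075  1.4922  2.4377  0.1121  1.0060]
h=Σ⁻¹𝟙 = [25.4261  9.9946  5.6191  14.7581  7.0742  7.6735]
a=μᵀg=1.304357  b=𝟙ᵀg=9.132043  c=𝟙ᵀh=70.545582  D=ac−b²=8.622404
λ₁=(c·0.166−b)/D = (70.545582·0.166−9.132043)/8.622404 = 0.299049
λ₂=(a−b·0.166)/D = (1.304357−9.132043·0.166)/8.622404 = -0.024536
w* = 0.299049·g + -0.024536·h:
  w_0 = 0.299049·2.7765 + -0.024536·25.4261 = 0.2065  (Oracle)
  w_1 = 0.299049·1.3075 + -0.024536·9.9946 = 0.1458  (GE)
  w_2 = 0.299049·1.4922 + -0.024536·5.6191 = 0.3084  (Honeywell)
  w_3 = 0.299049·2.4377 + -0.024536·14.7581 = 0.3669  (JPMorgan)
  w_4 = 0.299049·0.1121 + -0.024536·7.0742 = -0.1400  (Unilever)
  w_5 = 0.299049·1.0060 + -0.024536·7.6735 = 0.1126  (Walmart)
Σw_i=1.0000  μᵀw=0.1660
σ²=wᵀΣw=λ₁·μ_p+λ₂ = 0.299049·0.166 + -0.024536 = 0.025106 ≈ 0.0251

0.0251


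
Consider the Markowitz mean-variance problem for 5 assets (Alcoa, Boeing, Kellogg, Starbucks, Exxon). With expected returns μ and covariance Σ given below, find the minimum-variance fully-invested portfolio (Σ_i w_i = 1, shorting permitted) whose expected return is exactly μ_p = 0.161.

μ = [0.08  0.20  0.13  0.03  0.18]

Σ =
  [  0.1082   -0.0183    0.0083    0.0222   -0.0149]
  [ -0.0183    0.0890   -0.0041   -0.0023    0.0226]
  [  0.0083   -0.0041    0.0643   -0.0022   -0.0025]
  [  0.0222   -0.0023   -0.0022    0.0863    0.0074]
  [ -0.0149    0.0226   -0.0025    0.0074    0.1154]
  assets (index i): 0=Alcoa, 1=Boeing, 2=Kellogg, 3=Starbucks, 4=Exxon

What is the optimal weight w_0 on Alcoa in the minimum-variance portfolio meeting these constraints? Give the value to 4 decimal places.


x=Σ⁻¹μ = [1.1281  2.2442  2.0721  0.0580  1.3071]
y=Σ⁻¹𝟙 = [9.1831  12.2647  15.7478  9.3368  7.1917]
a=μᵀx=1.045471  b=𝟙ᵀx=6.809425  c=𝟙ᵀy=53.724242  D=ac−b²=9.798860
λ₁=(c·0.161−b)/D = (53.724242·0.161−6.809425)/9.798860 = 0.187795
λ₂=(a−b·0.161)/D = (1.045471−6.809425·0.161)/9.798860 = -0.005189
w* = 0.187795·x + -0.005189·y:
  w_0 = 0.187795·1.1281 + -0.005189·9.1831 = 0.1642  (Alcoa)
  w_1 = 0.187795·2.2442 + -0.005189·12.2647 = 0.3578  (Boeing)
  w_2 = 0.187795·2.0721 + -0.005189·15.7478 = 0.3074  (Kellogg)
  w_3 = 0.187795·0.0580 + -0.005189·9.3368 = -0.0376  (Starbucks)
  w_4 = 0.187795·1.3071 + -0.005189·7.1917 = 0.2082  (Exxon)
Σw_i=1.0000  μᵀw=0.1610
σ²=wᵀΣw=λ₁·μ_p+λ₂ = 0.187795·0.161 + -0.005189 = 0.025046 ≈ 0.0250

0.1642


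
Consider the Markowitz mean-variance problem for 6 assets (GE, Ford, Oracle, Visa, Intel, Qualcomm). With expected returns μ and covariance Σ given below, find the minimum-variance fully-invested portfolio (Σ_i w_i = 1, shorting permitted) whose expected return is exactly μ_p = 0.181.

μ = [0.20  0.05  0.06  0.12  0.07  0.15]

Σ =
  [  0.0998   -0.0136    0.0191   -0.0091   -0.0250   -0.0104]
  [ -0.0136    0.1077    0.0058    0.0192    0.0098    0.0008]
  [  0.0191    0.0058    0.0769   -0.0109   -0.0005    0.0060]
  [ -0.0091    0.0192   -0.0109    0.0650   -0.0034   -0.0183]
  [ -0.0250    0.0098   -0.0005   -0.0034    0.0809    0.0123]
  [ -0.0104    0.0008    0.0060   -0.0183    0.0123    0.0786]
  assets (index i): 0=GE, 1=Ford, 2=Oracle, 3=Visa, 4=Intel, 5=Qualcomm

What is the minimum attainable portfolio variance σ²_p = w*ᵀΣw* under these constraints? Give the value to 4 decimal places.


0.0287

g=Σ⁻¹μ = [2.9029  0.1045  0.2879  3.1259  1.4619  2.7685]
h=Σ⁻¹𝟙 = [16.4375  5.0625  10.6468  23.5998  15.2794  17.1369]
a=μᵀg=1.495780  b=𝟙ᵀg=10.651499  c=𝟙ᵀh=88.162883  D=ac−b²=18.417843
λ₁=(c·0.181−b)/D = (88.162883·0.181−10.651499)/18.417843 = 0.288089
λ₂=(a−b·0.181)/D = (1.495780−10.651499·0.181)/18.417843 = -0.023463
w* = 0.288089·g + -0.023463·h:
  w_0 = 0.288089·2.9029 + -0.023463·16.4375 = 0.4506  (GE)
  w_1 = 0.288089·0.1045 + -0.023463·5.0625 = -0.0887  (Ford)
  w_2 = 0.288089·0.2879 + -0.023463·10.6468 = -0.1669  (Oracle)
  w_3 = 0.288089·3.1259 + -0.023463·23.5998 = 0.3468  (Visa)
  w_4 = 0.288089·1.4619 + -0.023463·15.2794 = 0.0627  (Intel)
  w_5 = 0.288089·2.7685 + -0.023463·17.1369 = 0.3955  (Qualcomm)
Σw_i=1.0000  μᵀw=0.1810
σ²=wᵀΣw=λ₁·μ_p+λ₂ = 0.288089·0.181 + -0.023463 = 0.028681 ≈ 0.0287


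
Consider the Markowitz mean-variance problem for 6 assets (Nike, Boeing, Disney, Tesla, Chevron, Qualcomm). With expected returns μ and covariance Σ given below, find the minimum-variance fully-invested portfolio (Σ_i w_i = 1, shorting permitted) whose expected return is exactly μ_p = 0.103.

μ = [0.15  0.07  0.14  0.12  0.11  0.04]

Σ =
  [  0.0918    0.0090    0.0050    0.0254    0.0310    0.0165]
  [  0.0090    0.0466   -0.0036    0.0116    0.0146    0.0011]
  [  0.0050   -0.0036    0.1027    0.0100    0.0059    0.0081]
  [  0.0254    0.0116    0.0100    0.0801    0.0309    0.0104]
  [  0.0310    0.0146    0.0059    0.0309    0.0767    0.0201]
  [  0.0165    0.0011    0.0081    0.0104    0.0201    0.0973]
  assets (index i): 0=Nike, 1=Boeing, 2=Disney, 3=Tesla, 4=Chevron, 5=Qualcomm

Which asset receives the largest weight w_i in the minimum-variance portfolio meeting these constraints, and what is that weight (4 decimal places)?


Boeing (0.3440)

x=Σ⁻¹μ = [1.1446  1.0838  1.2611  0.6685  0.4139  -0.0572]
y=Σ⁻¹𝟙 = [4.8832  18.8940  8.9275  5.0408  2.8183  7.3716]
a=μᵀx=0.547571  b=𝟙ᵀx=4.514694  c=𝟙ᵀy=47.935489  D=ac−b²=5.865600
λ₁=(c·0.103−b)/D = (47.935489·0.103−4.514694)/5.865600 = 0.072058
λ₂=(a−b·0.103)/D = (0.547571−4.514694·0.103)/5.865600 = 0.014075
w* = 0.072058·x + 0.014075·y:
  w_0 = 0.072058·1.1446 + 0.014075·4.8832 = 0.1512  (Nike)
  w_1 = 0.072058·1.0838 + 0.014075·18.8940 = 0.3440  (Boeing)
  w_2 = 0.072058·1.2611 + 0.014075·8.9275 = 0.2165  (Disney)
  w_3 = 0.072058·0.6685 + 0.014075·5.0408 = 0.1191  (Tesla)
  w_4 = 0.072058·0.4139 + 0.014075·2.8183 = 0.0695  (Chevron)
  w_5 = 0.072058·-0.0572 + 0.014075·7.3716 = 0.0996  (Qualcomm)
Σw_i=1.0000  μᵀw=0.1030
σ²=wᵀΣw=λ₁·μ_p+λ₂ = 0.072058·0.103 + 0.014075 = 0.021497 ≈ 0.0215


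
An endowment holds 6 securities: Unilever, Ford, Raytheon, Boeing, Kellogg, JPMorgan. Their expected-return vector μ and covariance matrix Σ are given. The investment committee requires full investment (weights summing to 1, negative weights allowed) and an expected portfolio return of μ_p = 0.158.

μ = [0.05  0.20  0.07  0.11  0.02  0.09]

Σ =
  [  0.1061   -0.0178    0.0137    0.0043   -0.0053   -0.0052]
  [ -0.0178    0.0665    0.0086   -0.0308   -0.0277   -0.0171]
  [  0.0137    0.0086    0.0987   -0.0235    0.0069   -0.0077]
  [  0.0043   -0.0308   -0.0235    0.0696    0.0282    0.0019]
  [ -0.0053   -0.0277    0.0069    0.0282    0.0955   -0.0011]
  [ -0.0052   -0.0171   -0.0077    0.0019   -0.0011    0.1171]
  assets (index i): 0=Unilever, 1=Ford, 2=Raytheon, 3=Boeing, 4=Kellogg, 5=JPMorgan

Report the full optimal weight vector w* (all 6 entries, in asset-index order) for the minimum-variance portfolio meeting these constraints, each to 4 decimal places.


0.0268  0.5289  0.0412  0.3661  -0.0629  0.0999

x=Σ⁻¹μ = [1.2601  5.8389  1.0914  4.1274  0.6948  1.6885]
y=Σ⁻¹𝟙 = [15.0413  40.9842  11.7556  29.5244  13.8058  15.6162]
a=μᵀx=1.927053  b=𝟙ᵀx=14.701038  c=𝟙ᵀy=126.727429  D=ac−b²=28.090005
λ₁=(c·0.158−b)/D = (126.727429·0.158−14.701038)/28.090005 = 0.189459
λ₂=(a−b·0.158)/D = (1.927053−14.701038·0.158)/28.090005 = -0.014087
w* = 0.189459·x + -0.014087·y:
  w_0 = 0.189459·1.2601 + -0.014087·15.0413 = 0.0268  (Unilever)
  w_1 = 0.189459·5.8389 + -0.014087·40.9842 = 0.5289  (Ford)
  w_2 = 0.189459·1.0914 + -0.014087·11.7556 = 0.0412  (Raytheon)
  w_3 = 0.189459·4.1274 + -0.014087·29.5244 = 0.3661  (Boeing)
  w_4 = 0.189459·0.6948 + -0.014087·13.8058 = -0.0629  (Kellogg)
  w_5 = 0.189459·1.6885 + -0.014087·15.6162 = 0.0999  (JPMorgan)
Σw_i=1.0000  μᵀw=0.1580
σ²=wᵀΣw=λ₁·μ_p+λ₂ = 0.189459·0.158 + -0.014087 = 0.015847 ≈ 0.0158


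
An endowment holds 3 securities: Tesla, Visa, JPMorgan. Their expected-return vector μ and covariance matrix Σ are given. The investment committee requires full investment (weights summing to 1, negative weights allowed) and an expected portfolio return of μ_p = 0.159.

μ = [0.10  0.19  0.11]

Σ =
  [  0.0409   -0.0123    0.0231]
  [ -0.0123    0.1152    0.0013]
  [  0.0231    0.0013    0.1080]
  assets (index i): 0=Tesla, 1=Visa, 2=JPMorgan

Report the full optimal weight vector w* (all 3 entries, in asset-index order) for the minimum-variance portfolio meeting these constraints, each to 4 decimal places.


u=Σ⁻¹μ = [2.8068  1.9445  0.3948]
v=Σ⁻¹𝟙 = [25.8488  11.3999  3.5933]
a=μᵀu=0.693568  b=𝟙ᵀu=5.146117  c=𝟙ᵀv=40.841931  D=ac−b²=1.844123
λ₁=(c·0.159−b)/D = (40.841931·0.159−5.146117)/1.844123 = 0.730835
λ₂=(a−b·0.159)/D = (0.693568−5.146117·0.159)/1.844123 = -0.067601
w* = 0.730835·u + -0.067601·v:
  w_0 = 0.730835·2.8068 + -0.067601·25.8488 = 0.3039  (Tesla)
  w_1 = 0.730835·1.9445 + -0.067601·11.3999 = 0.6505  (Visa)
  w_2 = 0.730835·0.3948 + -0.067601·3.5933 = 0.0456  (JPMorgan)
Σw_i=1.0000  μᵀw=0.1590
σ²=wᵀΣw=λ₁·μ_p+λ₂ = 0.730835·0.159 + -0.067601 = 0.048602 ≈ 0.0486

0.3039  0.6505  0.0456


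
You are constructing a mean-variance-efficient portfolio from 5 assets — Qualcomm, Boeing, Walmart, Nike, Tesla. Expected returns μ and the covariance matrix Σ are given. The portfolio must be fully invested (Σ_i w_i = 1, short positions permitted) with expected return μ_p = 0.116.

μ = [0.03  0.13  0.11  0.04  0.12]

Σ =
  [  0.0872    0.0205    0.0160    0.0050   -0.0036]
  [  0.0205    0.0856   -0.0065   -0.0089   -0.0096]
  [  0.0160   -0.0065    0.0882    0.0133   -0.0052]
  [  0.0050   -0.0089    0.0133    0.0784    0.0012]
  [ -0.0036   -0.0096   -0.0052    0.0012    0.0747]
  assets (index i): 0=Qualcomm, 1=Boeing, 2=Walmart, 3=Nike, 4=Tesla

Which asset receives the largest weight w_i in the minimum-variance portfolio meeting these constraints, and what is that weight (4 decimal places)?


u=Σ⁻¹μ = [-0.3438  1.9817  1.4987  0.4731  1.9413]
v=Σ⁻¹𝟙 = [6.2453  14.0130  10.3814  11.9412  16.0196]
a=μᵀu=0.664045  b=𝟙ᵀu=5.551009  c=𝟙ᵀv=58.600610  D=ac−b²=8.099719
λ₁=(c·0.116−b)/D = (58.600610·0.116−5.551009)/8.099719 = 0.153914
λ₂=(a−b·0.116)/D = (0.664045−5.551009·0.116)/8.099719 = 0.002485
w* = 0.153914·u + 0.002485·v:
  w_0 = 0.153914·-0.3438 + 0.002485·6.2453 = -0.0374  (Qualcomm)
  w_1 = 0.153914·1.9817 + 0.002485·14.0130 = 0.3398  (Boeing)
  w_2 = 0.153914·1.4987 + 0.002485·10.3814 = 0.2565  (Walmart)
  w_3 = 0.153914·0.4731 + 0.002485·11.9412 = 0.1025  (Nike)
  w_4 = 0.153914·1.9413 + 0.002485·16.0196 = 0.3386  (Tesla)
Σw_i=1.0000  μᵀw=0.1160
σ²=wᵀΣw=λ₁·μ_p+λ₂ = 0.153914·0.116 + 0.002485 = 0.020339 ≈ 0.0203

Boeing (0.3398)


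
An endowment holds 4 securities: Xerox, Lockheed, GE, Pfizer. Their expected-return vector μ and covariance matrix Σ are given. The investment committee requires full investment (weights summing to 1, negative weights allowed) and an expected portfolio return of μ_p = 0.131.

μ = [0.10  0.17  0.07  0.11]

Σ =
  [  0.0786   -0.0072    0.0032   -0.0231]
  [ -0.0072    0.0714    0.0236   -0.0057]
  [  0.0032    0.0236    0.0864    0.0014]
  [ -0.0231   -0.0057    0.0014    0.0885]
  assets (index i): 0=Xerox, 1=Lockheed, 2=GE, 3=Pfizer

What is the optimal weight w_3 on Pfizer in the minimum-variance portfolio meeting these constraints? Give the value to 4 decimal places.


0.2907

g=Σ⁻¹μ = [2.1079  2.7696  -0.0564  1.9724]
h=Σ⁻¹𝟙 = [18.8710  15.1371  6.4634  17.0978]
a=μᵀg=0.894649  b=𝟙ᵀg=6.793614  c=𝟙ᵀh=57.569380  D=ac−b²=5.351206
λ₁=(c·0.131−b)/D = (57.569380·0.131−6.793614)/5.351206 = 0.139777
λ₂=(a−b·0.131)/D = (0.894649−6.793614·0.131)/5.351206 = 0.000876
w* = 0.139777·g + 0.000876·h:
  w_0 = 0.139777·2.1079 + 0.000876·18.8710 = 0.3112  (Xerox)
  w_1 = 0.139777·2.7696 + 0.000876·15.1371 = 0.4004  (Lockheed)
  w_2 = 0.139777·-0.0564 + 0.000876·6.4634 = -0.0022  (GE)
  w_3 = 0.139777·1.9724 + 0.000876·17.0978 = 0.2907  (Pfizer)
Σw_i=1.0000  μᵀw=0.1310
σ²=wᵀΣw=λ₁·μ_p+λ₂ = 0.139777·0.131 + 0.000876 = 0.019186 ≈ 0.0192


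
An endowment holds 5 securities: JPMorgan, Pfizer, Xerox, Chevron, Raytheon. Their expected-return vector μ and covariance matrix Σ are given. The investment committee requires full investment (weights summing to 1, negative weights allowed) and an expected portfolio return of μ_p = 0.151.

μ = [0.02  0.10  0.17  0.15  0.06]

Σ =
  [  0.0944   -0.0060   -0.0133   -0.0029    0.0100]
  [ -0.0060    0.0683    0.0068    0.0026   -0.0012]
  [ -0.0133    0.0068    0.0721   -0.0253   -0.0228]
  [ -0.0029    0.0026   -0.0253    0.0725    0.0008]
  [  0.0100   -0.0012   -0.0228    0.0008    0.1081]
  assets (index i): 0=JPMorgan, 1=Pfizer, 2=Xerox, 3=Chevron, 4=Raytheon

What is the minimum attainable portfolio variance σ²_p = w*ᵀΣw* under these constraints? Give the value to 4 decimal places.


u=Σ⁻¹μ = [0.8132  1.0245  4.0425  3.4609  1.3182]
v=Σ⁻¹𝟙 = [14.5966  12.4810  28.0035  23.5497  13.7711]
a=μᵀu=1.404169  b=𝟙ᵀu=10.659332  c=𝟙ᵀv=92.401737  D=ac−b²=16.126310
λ₁=(c·0.151−b)/D = (92.401737·0.151−10.659332)/16.126310 = 0.204221
λ₂=(a−b·0.151)/D = (1.404169−10.659332·0.151)/16.126310 = -0.012736
w* = 0.204221·u + -0.012736·v:
  w_0 = 0.204221·0.8132 + -0.012736·14.5966 = -0.0198  (JPMorgan)
  w_1 = 0.204221·1.0245 + -0.012736·12.4810 = 0.0503  (Pfizer)
  w_2 = 0.204221·4.0425 + -0.012736·28.0035 = 0.4689  (Xerox)
  w_3 = 0.204221·3.4609 + -0.012736·23.5497 = 0.4069  (Chevron)
  w_4 = 0.204221·1.3182 + -0.012736·13.7711 = 0.0938  (Raytheon)
Σw_i=1.0000  μᵀw=0.1510
σ²=wᵀΣw=λ₁·μ_p+λ₂ = 0.204221·0.151 + -0.012736 = 0.018101 ≈ 0.0181

0.0181


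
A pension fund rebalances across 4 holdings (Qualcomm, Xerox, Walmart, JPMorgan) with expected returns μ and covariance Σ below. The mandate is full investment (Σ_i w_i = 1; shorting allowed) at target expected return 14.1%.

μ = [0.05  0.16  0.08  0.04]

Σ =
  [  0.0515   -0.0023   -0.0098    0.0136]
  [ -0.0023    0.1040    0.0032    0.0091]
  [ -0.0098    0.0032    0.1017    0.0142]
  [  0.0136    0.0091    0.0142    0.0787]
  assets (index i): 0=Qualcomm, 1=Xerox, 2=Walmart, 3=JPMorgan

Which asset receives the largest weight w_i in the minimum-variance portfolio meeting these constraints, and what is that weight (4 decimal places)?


Xerox (0.7396)

u=Σ⁻¹μ = [1.2125  1.5419  0.8598  -0.0347]
v=Σ⁻¹𝟙 = [20.2017  9.1897  10.6195  6.2368]
a=μᵀu=0.374718  b=𝟙ᵀu=3.579468  c=𝟙ᵀv=46.247694  D=ac−b²=4.517269
λ₁=(c·0.141−b)/D = (46.247694·0.141−3.579468)/4.517269 = 0.651158
λ₂=(a−b·0.141)/D = (0.374718−3.579468·0.141)/4.517269 = -0.028775
w* = 0.651158·u + -0.028775·v:
  w_0 = 0.651158·1.2125 + -0.028775·20.2017 = 0.2082  (Qualcomm)
  w_1 = 0.651158·1.5419 + -0.028775·9.1897 = 0.7396  (Xerox)
  w_2 = 0.651158·0.8598 + -0.028775·10.6195 = 0.2543  (Walmart)
  w_3 = 0.651158·-0.0347 + -0.028775·6.2368 = -0.2021  (JPMorgan)
Σw_i=1.0000  μᵀw=0.1410
σ²=wᵀΣw=λ₁·μ_p+λ₂ = 0.651158·0.141 + -0.028775 = 0.063038 ≈ 0.0630


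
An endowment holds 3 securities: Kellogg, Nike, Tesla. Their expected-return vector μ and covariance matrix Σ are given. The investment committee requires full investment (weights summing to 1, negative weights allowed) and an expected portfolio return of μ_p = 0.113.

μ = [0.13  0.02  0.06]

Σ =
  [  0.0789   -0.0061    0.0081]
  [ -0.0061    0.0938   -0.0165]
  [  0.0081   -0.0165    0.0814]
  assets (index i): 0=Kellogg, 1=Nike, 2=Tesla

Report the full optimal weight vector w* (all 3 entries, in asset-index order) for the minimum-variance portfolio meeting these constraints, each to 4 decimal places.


0.7801  0.0401  0.1799

p=Σ⁻¹μ = [1.6130  0.4351  0.6648]
q=Σ⁻¹𝟙 = [12.3246  13.9035  13.8769]
a=μᵀp=0.258283  b=𝟙ᵀp=2.712877  c=𝟙ᵀq=40.104962  D=ac−b²=2.998743
λ₁=(c·0.113−b)/D = (40.104962·0.113−2.712877)/2.998743 = 0.606582
λ₂=(a−b·0.113)/D = (0.258283−2.712877·0.113)/2.998743 = -0.016097
w* = 0.606582·p + -0.016097·q:
  w_0 = 0.606582·1.6130 + -0.016097·12.3246 = 0.7801  (Kellogg)
  w_1 = 0.606582·0.4351 + -0.016097·13.9035 = 0.0401  (Nike)
  w_2 = 0.606582·0.6648 + -0.016097·13.8769 = 0.1799  (Tesla)
Σw_i=1.0000  μᵀw=0.1130
σ²=wᵀΣw=λ₁·μ_p+λ₂ = 0.606582·0.113 + -0.016097 = 0.052446 ≈ 0.0524


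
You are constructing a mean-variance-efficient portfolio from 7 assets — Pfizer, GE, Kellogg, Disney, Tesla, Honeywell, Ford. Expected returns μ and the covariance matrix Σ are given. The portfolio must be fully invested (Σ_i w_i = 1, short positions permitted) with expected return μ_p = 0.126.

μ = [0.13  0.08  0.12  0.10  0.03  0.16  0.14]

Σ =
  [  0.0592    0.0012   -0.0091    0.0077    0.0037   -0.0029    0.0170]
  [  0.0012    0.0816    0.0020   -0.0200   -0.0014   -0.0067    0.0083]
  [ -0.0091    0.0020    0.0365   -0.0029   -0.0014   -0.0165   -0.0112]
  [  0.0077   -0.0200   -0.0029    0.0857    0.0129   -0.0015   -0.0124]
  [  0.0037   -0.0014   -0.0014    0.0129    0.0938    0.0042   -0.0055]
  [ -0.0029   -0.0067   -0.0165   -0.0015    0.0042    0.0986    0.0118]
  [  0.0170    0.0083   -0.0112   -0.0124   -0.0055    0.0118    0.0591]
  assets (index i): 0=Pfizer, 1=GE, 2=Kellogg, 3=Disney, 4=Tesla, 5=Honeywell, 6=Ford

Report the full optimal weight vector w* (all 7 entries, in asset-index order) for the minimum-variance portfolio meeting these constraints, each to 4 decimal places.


u=Σ⁻¹μ = [2.1989  1.1987  5.8239  1.8434  0.1256  2.4574  2.5795]
v=Σ⁻¹𝟙 = [15.9492  14.5568  46.0168  17.0301  9.0198  16.7735  20.0725]
a=μᵀu=2.023052  b=𝟙ᵀu=16.227473  c=𝟙ᵀv=139.418704  D=ac−b²=18.720443
λ₁=(c·0.126−b)/D = (139.418704·0.126−16.227473)/18.720443 = 0.071541
λ₂=(a−b·0.126)/D = (2.023052−16.227473·0.126)/18.720443 = -0.001154
w* = 0.071541·u + -0.001154·v:
  w_0 = 0.071541·2.1989 + -0.001154·15.9492 = 0.1389  (Pfizer)
  w_1 = 0.071541·1.1987 + -0.001154·14.5568 = 0.0690  (GE)
  w_2 = 0.071541·5.8239 + -0.001154·46.0168 = 0.3635  (Kellogg)
  w_3 = 0.071541·1.8434 + -0.001154·17.0301 = 0.1122  (Disney)
  w_4 = 0.071541·0.1256 + -0.001154·9.0198 = -0.0014  (Tesla)
  w_5 = 0.071541·2.4574 + -0.001154·16.7735 = 0.1564  (Honeywell)
  w_6 = 0.071541·2.5795 + -0.001154·20.0725 = 0.1614  (Ford)
Σw_i=1.0000  μᵀw=0.1260
σ²=wᵀΣw=λ₁·μ_p+λ₂ = 0.071541·0.126 + -0.001154 = 0.007860 ≈ 0.0079

0.1389  0.0690  0.3635  0.1122  -0.0014  0.1564  0.1614


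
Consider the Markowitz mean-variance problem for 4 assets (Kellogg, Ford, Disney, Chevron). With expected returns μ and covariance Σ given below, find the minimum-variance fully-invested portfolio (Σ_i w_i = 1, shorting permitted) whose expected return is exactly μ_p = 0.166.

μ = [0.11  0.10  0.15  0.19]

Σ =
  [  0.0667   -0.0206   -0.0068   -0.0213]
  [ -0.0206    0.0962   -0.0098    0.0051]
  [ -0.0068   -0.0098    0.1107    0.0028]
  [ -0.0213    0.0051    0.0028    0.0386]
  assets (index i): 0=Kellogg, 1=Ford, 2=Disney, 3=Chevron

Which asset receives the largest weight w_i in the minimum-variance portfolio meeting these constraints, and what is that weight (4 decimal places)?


g=Σ⁻¹μ = [4.6555  1.8235  1.6220  7.1326]
h=Σ⁻¹𝟙 = [34.7881  16.7966  11.5939  42.0430]
a=μᵀg=2.292953  b=𝟙ᵀg=15.233612  c=𝟙ᵀh=105.221638  D=ac−b²=9.205382
λ₁=(c·0.166−b)/D = (105.221638·0.166−15.233612)/9.205382 = 0.242595
λ₂=(a−b·0.166)/D = (2.292953−15.233612·0.166)/9.205382 = -0.025618
w* = 0.242595·g + -0.025618·h:
  w_0 = 0.242595·4.6555 + -0.025618·34.7881 = 0.2382  (Kellogg)
  w_1 = 0.242595·1.8235 + -0.025618·16.7966 = 0.0121  (Ford)
  w_2 = 0.242595·1.6220 + -0.025618·11.5939 = 0.0965  (Disney)
  w_3 = 0.242595·7.1326 + -0.025618·42.0430 = 0.6533  (Chevron)
Σw_i=1.0000  μᵀw=0.1660
σ²=wᵀΣw=λ₁·μ_p+λ₂ = 0.242595·0.166 + -0.025618 = 0.014652 ≈ 0.0147

Chevron (0.6533)
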